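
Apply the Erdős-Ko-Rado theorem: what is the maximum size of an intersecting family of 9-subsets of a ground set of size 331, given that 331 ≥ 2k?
max |F| = C(330, 8) = 3202280747619525

The Erdős-Ko-Rado theorem states: for n ≥ 2k, an intersecting family of k-subsets of an n-element set has size at most C(n − 1, k − 1), with equality for 'star' families {A ⊆ [n] : |A| = k, i ∈ A} (fix an element i). For n = 331, k = 9: C(330, 8) = 3202280747619525.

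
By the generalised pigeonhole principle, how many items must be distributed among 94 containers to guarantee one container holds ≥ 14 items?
n = (14 − 1)·94 + 1 = 1223

By the generalised pigeonhole principle, to guarantee some box contains ≥ r objects we need more than (r − 1) · k objects total. Threshold: n = (r − 1) · k + 1. With r = 14 and k = 94: n = 13 · 94 + 1 = 1222 + 1 = 1223. For n = 1222 = 13 · 94, we can put exactly 13 objects in every box, avoiding 14 in any single one — so 1223 is tight.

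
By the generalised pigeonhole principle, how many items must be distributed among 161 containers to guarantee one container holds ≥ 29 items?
n = (29 − 1)·161 + 1 = 4509

By the generalised pigeonhole principle, to guarantee some box contains ≥ r objects we need more than (r − 1) · k objects total. Threshold: n = (r − 1) · k + 1. With r = 29 and k = 161: n = 28 · 161 + 1 = 4508 + 1 = 4509. For n = 4508 = 28 · 161, we can put exactly 28 objects in every box, avoiding 29 in any single one — so 4509 is tight.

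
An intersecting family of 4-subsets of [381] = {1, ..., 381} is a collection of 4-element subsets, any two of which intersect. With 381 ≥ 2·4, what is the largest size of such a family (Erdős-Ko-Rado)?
max |F| = C(380, 3) = 9073260

Erdős-Ko-Rado (1961): when n ≥ 2k, max |F| = C(n−1, k−1). The bound is attained by the star {A : i ∈ A} for any fixed i ∈ [n]. Here C(381−1, 4−1) = C(380, 3) = 9073260.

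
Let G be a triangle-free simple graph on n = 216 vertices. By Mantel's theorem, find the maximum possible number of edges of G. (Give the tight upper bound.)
ex(216, K_3) = ⌊216^2/4⌋ = 11664

Mantel (1907): a triangle-free graph on n vertices has at most ⌊n^2/4⌋ edges, with equality for the complete bipartite graph K_{⌊n/2⌋, ⌈n/2⌉}. For n = 216: ⌊216^2/4⌋ = ⌊46656/4⌋ = 11664. The extremal graph is K_{108, 108}, which has 108·108 = 11664 edges.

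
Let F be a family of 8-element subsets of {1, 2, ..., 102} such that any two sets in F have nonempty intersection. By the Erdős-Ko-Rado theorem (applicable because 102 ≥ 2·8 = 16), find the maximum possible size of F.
max |F| = C(101, 7) = 17199613200

The Erdős-Ko-Rado theorem states: for n ≥ 2k, an intersecting family of k-subsets of an n-element set has size at most C(n − 1, k − 1), with equality for 'star' families {A ⊆ [n] : |A| = k, i ∈ A} (fix an element i). For n = 102, k = 8: C(101, 7) = 17199613200.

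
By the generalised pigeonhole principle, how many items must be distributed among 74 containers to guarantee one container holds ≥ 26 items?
n = (26 − 1)·74 + 1 = 1851

By the generalised pigeonhole principle, to guarantee some box contains ≥ r objects we need more than (r − 1) · k objects total. Threshold: n = (r − 1) · k + 1. With r = 26 and k = 74: n = 25 · 74 + 1 = 1850 + 1 = 1851. For n = 1850 = 25 · 74, we can put exactly 25 objects in every box, avoiding 26 in any single one — so 1851 is tight.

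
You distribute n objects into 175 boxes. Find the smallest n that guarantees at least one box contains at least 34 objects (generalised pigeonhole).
n = (34 − 1)·175 + 1 = 5776

By the generalised pigeonhole principle, to guarantee some box contains ≥ r objects we need more than (r − 1) · k objects total. Threshold: n = (r − 1) · k + 1. With r = 34 and k = 175: n = 33 · 175 + 1 = 5775 + 1 = 5776. For n = 5775 = 33 · 175, we can put exactly 33 objects in every box, avoiding 34 in any single one — so 5776 is tight.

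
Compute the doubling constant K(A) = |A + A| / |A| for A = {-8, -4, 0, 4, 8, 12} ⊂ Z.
K = |A + A| / |A| = 11/6

Enumerate A + A = {a + b : a, b ∈ A}. With |A| = 6, there are |A|^2 = 36 ordered sum pairs; collecting distinct values, A + A = {-16, -12, -8, -4, 0, 4, 8, 12, 16, 20, 24}, so |A + A| = 11. Thus K = 11/6. Here |A + A| = 2|A| − 1 = 11, the minimum possible — so K = 11/6 is minimal, which holds iff A is an arithmetic progression.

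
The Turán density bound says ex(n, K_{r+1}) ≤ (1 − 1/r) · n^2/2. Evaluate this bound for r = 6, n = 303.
Turán density bound = (5/6) · 303^2/2 = 153015/4 ≈ 38253.75

Turán's theorem: ex(n, K_{r+1}) is achieved by the complete r-partite Turán graph T(n, r) with parts as balanced as possible, and is at most (1 − 1/r) · n^2/2. For r = 6, n = 303: the density bound is (5/6) · 91809/2 = 153015/4 ≈ 38253.75. The integer-valued extremum is e(T(303, 6)) = 38253, which is strictly less than the density bound 153015/4 since 6 ∤ 303 (the parts of T(303, 6) cannot all be equal).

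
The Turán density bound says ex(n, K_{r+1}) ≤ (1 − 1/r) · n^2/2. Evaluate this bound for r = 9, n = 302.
Turán density bound = (8/9) · 302^2/2 = 364816/9 ≈ 40535.1111

Turán's theorem: ex(n, K_{r+1}) is achieved by the complete r-partite Turán graph T(n, r) with parts as balanced as possible, and is at most (1 − 1/r) · n^2/2. For r = 9, n = 302: the density bound is (8/9) · 91204/2 = 364816/9 ≈ 40535.1111. The integer-valued extremum is e(T(302, 9)) = 40534, which is strictly less than the density bound 364816/9 since 9 ∤ 302 (the parts of T(302, 9) cannot all be equal).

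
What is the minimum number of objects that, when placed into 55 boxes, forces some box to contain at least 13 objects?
n = (13 − 1)·55 + 1 = 661

By the generalised pigeonhole principle, to guarantee some box contains ≥ r objects we need more than (r − 1) · k objects total. Threshold: n = (r − 1) · k + 1. With r = 13 and k = 55: n = 12 · 55 + 1 = 660 + 1 = 661. For n = 660 = 12 · 55, we can put exactly 12 objects in every box, avoiding 13 in any single one — so 661 is tight.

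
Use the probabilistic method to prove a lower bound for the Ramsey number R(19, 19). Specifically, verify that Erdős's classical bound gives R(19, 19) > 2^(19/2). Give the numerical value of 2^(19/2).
2^(19/2) = 724.0773; so R(19, 19) > 724.0773

Colour each edge of K_n uniformly at random with red/blue. The expected number of monochromatic K_19 is C(n, 19) · 2 · 2^(−C(19,2)). If C(n, 19) · 2^(1 − C(19,2)) < 1, then with positive probability no monochromatic K_19 exists, so R(19, 19) > n. The standard estimate C(n, 19) ≤ n^19/19! shows this inequality holds whenever n ≤ 2^(19/2) (since 19! · 2^(C(19,2) − 1) > 2^(19^2/2) ≥ n^19). Hence R(19, 19) > 2^(19/2) = 724.0773.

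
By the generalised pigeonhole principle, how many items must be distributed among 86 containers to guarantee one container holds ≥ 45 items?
n = (45 − 1)·86 + 1 = 3785

By the generalised pigeonhole principle, to guarantee some box contains ≥ r objects we need more than (r − 1) · k objects total. Threshold: n = (r − 1) · k + 1. With r = 45 and k = 86: n = 44 · 86 + 1 = 3784 + 1 = 3785. For n = 3784 = 44 · 86, we can put exactly 44 objects in every box, avoiding 45 in any single one — so 3785 is tight.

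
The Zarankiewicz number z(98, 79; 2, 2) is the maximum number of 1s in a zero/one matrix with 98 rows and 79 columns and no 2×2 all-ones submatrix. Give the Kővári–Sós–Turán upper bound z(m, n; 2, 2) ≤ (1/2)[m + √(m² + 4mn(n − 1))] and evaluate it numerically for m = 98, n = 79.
z(98, 79; 2, 2) ≤ (1/2)[98 + √(98² + 4·98·79·78)] = (1/2)[98 + √2425108] = 827.6379

Kővári–Sós–Turán: let r_1, ..., r_98 be the row sums and z = Σ r_i the total number of 1s. Each pair of columns can share at most one row with both entries 1 (else a 2×2 all-ones block appears), so Σ_i C(r_i, 2) ≤ C(79, 2) = 3081. By convexity Σ_i C(r_i, 2) ≥ 98·C(z/98, 2) = z(z − 98)/(2·98), giving z² − 98z − 98·79·78 ≤ 0 and hence z ≤ (1/2)[98 + √(9604 + 4·603876)] = (1/2)[98 + √2425108] ≈ (1/2)(98 + 1557.2758) = 827.6379.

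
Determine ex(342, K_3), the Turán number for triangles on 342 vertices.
ex(342, K_3) = ⌊342^2/4⌋ = 29241

Mantel (1907): a triangle-free graph on n vertices has at most ⌊n^2/4⌋ edges, with equality for the complete bipartite graph K_{⌊n/2⌋, ⌈n/2⌉}. For n = 342: ⌊342^2/4⌋ = ⌊116964/4⌋ = 29241. The extremal graph is K_{171, 171}, which has 171·171 = 29241 edges.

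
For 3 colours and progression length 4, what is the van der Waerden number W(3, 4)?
W(3, 4) = 293

W(3, 4) = 293. The lower bound W(3, 4) > 292 comes from an explicit good 3-colouring of [1, 292]; the upper bound W(3, 4) ≤ 293 was verified by exhaustive search over 3-colourings of [1, 293].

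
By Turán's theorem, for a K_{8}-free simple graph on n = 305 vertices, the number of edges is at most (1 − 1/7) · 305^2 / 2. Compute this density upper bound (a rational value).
Turán density bound = (6/7) · 305^2/2 = 279075/7 ≈ 39867.8571

Turán's theorem: ex(n, K_{r+1}) is achieved by the complete r-partite Turán graph T(n, r) with parts as balanced as possible, and is at most (1 − 1/r) · n^2/2. For r = 7, n = 305: the density bound is (6/7) · 93025/2 = 279075/7 ≈ 39867.8571. The integer-valued extremum is e(T(305, 7)) = 39867, which is strictly less than the density bound 279075/7 since 7 ∤ 305 (the parts of T(305, 7) cannot all be equal).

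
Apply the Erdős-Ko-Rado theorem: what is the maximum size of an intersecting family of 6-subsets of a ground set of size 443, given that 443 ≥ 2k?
max |F| = C(442, 5) = 137426637348

The Erdős-Ko-Rado theorem states: for n ≥ 2k, an intersecting family of k-subsets of an n-element set has size at most C(n − 1, k − 1), with equality for 'star' families {A ⊆ [n] : |A| = k, i ∈ A} (fix an element i). For n = 443, k = 6: C(442, 5) = 137426637348.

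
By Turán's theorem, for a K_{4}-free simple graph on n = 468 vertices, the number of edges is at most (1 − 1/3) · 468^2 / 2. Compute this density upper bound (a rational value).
Turán density bound = (2/3) · 468^2/2 = 73008

Turán's theorem: ex(n, K_{r+1}) is achieved by the complete r-partite Turán graph T(n, r) with parts as balanced as possible, and is at most (1 − 1/r) · n^2/2. For r = 3, n = 468: the density bound is (2/3) · 219024/2 = 73008. Since 3 ∣ 468, the Turán graph T(468, 3) has parts of equal size 156, and its edge count e(T(468, 3)) = 73008 attains the density bound exactly.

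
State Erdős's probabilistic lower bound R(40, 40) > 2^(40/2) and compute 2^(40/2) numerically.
2^(40/2) = 1048576; so R(40, 40) > 1048576

Colour each edge of K_n uniformly at random with red/blue. The expected number of monochromatic K_40 is C(n, 40) · 2 · 2^(−C(40,2)). If C(n, 40) · 2^(1 − C(40,2)) < 1, then with positive probability no monochromatic K_40 exists, so R(40, 40) > n. The standard estimate C(n, 40) ≤ n^40/40! shows this inequality holds whenever n ≤ 2^(40/2) (since 40! · 2^(C(40,2) − 1) > 2^(40^2/2) ≥ n^40). Hence R(40, 40) > 2^(40/2) = 1048576.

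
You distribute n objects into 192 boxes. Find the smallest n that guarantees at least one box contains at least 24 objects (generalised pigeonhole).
n = (24 − 1)·192 + 1 = 4417

By the generalised pigeonhole principle, to guarantee some box contains ≥ r objects we need more than (r − 1) · k objects total. Threshold: n = (r − 1) · k + 1. With r = 24 and k = 192: n = 23 · 192 + 1 = 4416 + 1 = 4417. For n = 4416 = 23 · 192, we can put exactly 23 objects in every box, avoiding 24 in any single one — so 4417 is tight.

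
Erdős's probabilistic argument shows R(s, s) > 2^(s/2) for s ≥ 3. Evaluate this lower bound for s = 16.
2^(16/2) = 256; so R(16, 16) > 256

Colour each edge of K_n uniformly at random with red/blue. The expected number of monochromatic K_16 is C(n, 16) · 2 · 2^(−C(16,2)). If C(n, 16) · 2^(1 − C(16,2)) < 1, then with positive probability no monochromatic K_16 exists, so R(16, 16) > n. The standard estimate C(n, 16) ≤ n^16/16! shows this inequality holds whenever n ≤ 2^(16/2) (since 16! · 2^(C(16,2) − 1) > 2^(16^2/2) ≥ n^16). Hence R(16, 16) > 2^(16/2) = 256.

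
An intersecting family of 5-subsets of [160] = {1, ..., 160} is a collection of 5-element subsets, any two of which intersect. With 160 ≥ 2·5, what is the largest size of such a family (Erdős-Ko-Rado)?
max |F| = C(159, 4) = 25637001

The Erdős-Ko-Rado theorem states: for n ≥ 2k, an intersecting family of k-subsets of an n-element set has size at most C(n − 1, k − 1), with equality for 'star' families {A ⊆ [n] : |A| = k, i ∈ A} (fix an element i). For n = 160, k = 5: C(159, 4) = 25637001.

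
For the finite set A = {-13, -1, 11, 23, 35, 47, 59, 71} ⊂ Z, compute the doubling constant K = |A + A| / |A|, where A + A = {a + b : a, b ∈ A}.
K = |A + A| / |A| = 15/8

Enumerate A + A = {a + b : a, b ∈ A}. With |A| = 8, there are |A|^2 = 64 ordered sum pairs; collecting distinct values, A + A = {-26, -14, -2, 10, 22, 34, 46, 58, 70, 82, 94, 106, 118, 130, 142}, so |A + A| = 15. Thus K = 15/8. Here |A + A| = 2|A| − 1 = 15, the minimum possible — so K = 15/8 is minimal, which holds iff A is an arithmetic progression.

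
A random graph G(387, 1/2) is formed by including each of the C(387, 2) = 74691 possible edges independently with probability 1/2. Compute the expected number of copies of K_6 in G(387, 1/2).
E[# K_6] = C(387, 6) · (1/2)^C(6, 2) = 4487659153824 / 2^15 = 140239348557/1024 ≈ 136952488.825195

For each 6-subset S of vertices (there are C(387, 6) = 4487659153824 such S), let X_S = 1 if S induces a K_6 (all C(6, 2) = 15 edges present). Then P(X_S = 1) = (1/2)^15 = 1/32768. By linearity of expectation, E[# K_6] = C(387, 6) · (1/2)^15 = 4487659153824 / 32768 = 140239348557/1024 ≈ 136952488.825195.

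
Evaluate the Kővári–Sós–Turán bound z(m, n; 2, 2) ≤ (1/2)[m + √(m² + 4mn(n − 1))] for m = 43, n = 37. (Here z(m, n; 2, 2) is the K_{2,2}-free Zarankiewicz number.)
z(43, 37; 2, 2) ≤ (1/2)[43 + √(43² + 4·43·37·36)] = (1/2)[43 + √230953] = 261.7878

Kővári–Sós–Turán: let r_1, ..., r_43 be the row sums and z = Σ r_i the total number of 1s. Each pair of columns can share at most one row with both entries 1 (else a 2×2 all-ones block appears), so Σ_i C(r_i, 2) ≤ C(37, 2) = 666. By convexity Σ_i C(r_i, 2) ≥ 43·C(z/43, 2) = z(z − 43)/(2·43), giving z² − 43z − 43·37·36 ≤ 0 and hence z ≤ (1/2)[43 + √(1849 + 4·57276)] = (1/2)[43 + √230953] ≈ (1/2)(43 + 480.5757) = 261.7878.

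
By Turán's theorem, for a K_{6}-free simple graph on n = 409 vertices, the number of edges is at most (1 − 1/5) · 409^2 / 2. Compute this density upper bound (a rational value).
Turán density bound = (4/5) · 409^2/2 = 334562/5 ≈ 66912.4

Turán's theorem: ex(n, K_{r+1}) is achieved by the complete r-partite Turán graph T(n, r) with parts as balanced as possible, and is at most (1 − 1/r) · n^2/2. For r = 5, n = 409: the density bound is (4/5) · 167281/2 = 334562/5 ≈ 66912.4. The integer-valued extremum is e(T(409, 5)) = 66912, which is strictly less than the density bound 334562/5 since 5 ∤ 409 (the parts of T(409, 5) cannot all be equal).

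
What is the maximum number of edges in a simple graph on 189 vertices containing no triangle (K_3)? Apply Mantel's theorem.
ex(189, K_3) = ⌊189^2/4⌋ = 8930

Mantel (1907): a triangle-free graph on n vertices has at most ⌊n^2/4⌋ edges, with equality for the complete bipartite graph K_{⌊n/2⌋, ⌈n/2⌉}. For n = 189: ⌊189^2/4⌋ = ⌊35721/4⌋ = 8930. The extremal graph is K_{94, 95}, which has 94·95 = 8930 edges.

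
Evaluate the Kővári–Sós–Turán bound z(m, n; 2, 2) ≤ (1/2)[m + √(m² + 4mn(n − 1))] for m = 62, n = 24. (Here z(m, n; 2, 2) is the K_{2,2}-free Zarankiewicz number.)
z(62, 24; 2, 2) ≤ (1/2)[62 + √(62² + 4·62·24·23)] = (1/2)[62 + √140740] = 218.5767

Kővári–Sós–Turán: let r_1, ..., r_62 be the row sums and z = Σ r_i the total number of 1s. Each pair of columns can share at most one row with both entries 1 (else a 2×2 all-ones block appears), so Σ_i C(r_i, 2) ≤ C(24, 2) = 276. By convexity Σ_i C(r_i, 2) ≥ 62·C(z/62, 2) = z(z − 62)/(2·62), giving z² − 62z − 62·24·23 ≤ 0 and hence z ≤ (1/2)[62 + √(3844 + 4·34224)] = (1/2)[62 + √140740] ≈ (1/2)(62 + 375.1533) = 218.5767.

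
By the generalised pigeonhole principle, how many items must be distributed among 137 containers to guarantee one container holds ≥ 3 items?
n = (3 − 1)·137 + 1 = 275

By the generalised pigeonhole principle, to guarantee some box contains ≥ r objects we need more than (r − 1) · k objects total. Threshold: n = (r − 1) · k + 1. With r = 3 and k = 137: n = 2 · 137 + 1 = 274 + 1 = 275. For n = 274 = 2 · 137, we can put exactly 2 objects in every box, avoiding 3 in any single one — so 275 is tight.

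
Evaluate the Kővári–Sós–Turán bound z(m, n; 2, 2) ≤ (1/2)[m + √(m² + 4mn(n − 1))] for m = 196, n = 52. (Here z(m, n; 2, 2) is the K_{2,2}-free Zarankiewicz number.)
z(196, 52; 2, 2) ≤ (1/2)[196 + √(196² + 4·196·52·51)] = (1/2)[196 + √2117584] = 825.596

Kővári–Sós–Turán: let r_1, ..., r_196 be the row sums and z = Σ r_i the total number of 1s. Each pair of columns can share at most one row with both entries 1 (else a 2×2 all-ones block appears), so Σ_i C(r_i, 2) ≤ C(52, 2) = 1326. By convexity Σ_i C(r_i, 2) ≥ 196·C(z/196, 2) = z(z − 196)/(2·196), giving z² − 196z − 196·52·51 ≤ 0 and hence z ≤ (1/2)[196 + √(38416 + 4·519792)] = (1/2)[196 + √2117584] ≈ (1/2)(196 + 1455.1921) = 825.596.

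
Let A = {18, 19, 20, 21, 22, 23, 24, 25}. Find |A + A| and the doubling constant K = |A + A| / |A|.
K = |A + A| / |A| = 15/8

Enumerate A + A = {a + b : a, b ∈ A}. With |A| = 8, there are |A|^2 = 64 ordered sum pairs; collecting distinct values, A + A = {36, 37, 38, 39, 40, 41, 42, 43, 44, 45, 46, 47, 48, 49, 50}, so |A + A| = 15. Thus K = 15/8. Here |A + A| = 2|A| − 1 = 15, the minimum possible — so K = 15/8 is minimal, which holds iff A is an arithmetic progression.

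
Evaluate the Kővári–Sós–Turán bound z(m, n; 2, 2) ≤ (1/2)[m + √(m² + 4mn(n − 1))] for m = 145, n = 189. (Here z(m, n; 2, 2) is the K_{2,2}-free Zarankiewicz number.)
z(145, 189; 2, 2) ≤ (1/2)[145 + √(145² + 4·145·189·188)] = (1/2)[145 + √20629585] = 2343.4901

Kővári–Sós–Turán: let r_1, ..., r_145 be the row sums and z = Σ r_i the total number of 1s. Each pair of columns can share at most one row with both entries 1 (else a 2×2 all-ones block appears), so Σ_i C(r_i, 2) ≤ C(189, 2) = 17766. By convexity Σ_i C(r_i, 2) ≥ 145·C(z/145, 2) = z(z − 145)/(2·145), giving z² − 145z − 145·189·188 ≤ 0 and hence z ≤ (1/2)[145 + √(21025 + 4·5152140)] = (1/2)[145 + √20629585] ≈ (1/2)(145 + 4541.9803) = 2343.4901.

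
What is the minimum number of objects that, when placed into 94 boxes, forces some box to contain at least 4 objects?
n = (4 − 1)·94 + 1 = 283

By the generalised pigeonhole principle, to guarantee some box contains ≥ r objects we need more than (r − 1) · k objects total. Threshold: n = (r − 1) · k + 1. With r = 4 and k = 94: n = 3 · 94 + 1 = 282 + 1 = 283. For n = 282 = 3 · 94, we can put exactly 3 objects in every box, avoiding 4 in any single one — so 283 is tight.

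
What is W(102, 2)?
W(102, 2) = 102 + 1 = 103

A 2-term AP is any pair of integers, so a monochromatic 2-AP exists iff some colour is used at least twice. With 102 colours, the colouring i ↦ i on {1, ..., 102} uses each colour once, avoiding any monochromatic pair, so W(102, 2) > 102. For {1, ..., 103}, pigeonhole forces two integers of the same colour, which form a monochromatic 2-AP. Hence W(102, 2) = 103.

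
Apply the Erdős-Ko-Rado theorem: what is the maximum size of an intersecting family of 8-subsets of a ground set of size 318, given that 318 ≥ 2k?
max |F| = C(317, 7) = 59705636264508

The Erdős-Ko-Rado theorem states: for n ≥ 2k, an intersecting family of k-subsets of an n-element set has size at most C(n − 1, k − 1), with equality for 'star' families {A ⊆ [n] : |A| = k, i ∈ A} (fix an element i). For n = 318, k = 8: C(317, 7) = 59705636264508.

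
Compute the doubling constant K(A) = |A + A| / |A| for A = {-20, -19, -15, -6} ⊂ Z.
K = |A + A| / |A| = 10/4 = 5/2

Enumerate A + A = {a + b : a, b ∈ A}. With |A| = 4, there are |A|^2 = 16 ordered sum pairs; collecting distinct values, A + A = {-40, -39, -38, -35, -34, -30, -26, -25, -21, -12}, so |A + A| = 10. Thus K = 10/4 = 5/2. For comparison, the minimum possible |A + A| over all 4-element sets is 2·4 − 1 = 7 (so min K = 7/4), attained only by arithmetic progressions.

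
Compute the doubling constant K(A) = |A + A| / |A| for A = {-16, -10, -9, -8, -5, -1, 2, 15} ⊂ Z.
K = |A + A| / |A| = 31/8

Enumerate A + A = {a + b : a, b ∈ A}. With |A| = 8, there are |A|^2 = 64 ordered sum pairs; collecting distinct values, A + A = {-32, -26, -25, -24, -21, -20, -19, -18, -17, -16, -15, -14, -13, -11, -10, -9, -8, -7, -6, -3, -2, -1, 1, 4, 5, 6, 7, 10, 14, 17, 30}, so |A + A| = 31. Thus K = 31/8. For comparison, the minimum possible |A + A| over all 8-element sets is 2·8 − 1 = 15 (so min K = 15/8), attained only by arithmetic progressions.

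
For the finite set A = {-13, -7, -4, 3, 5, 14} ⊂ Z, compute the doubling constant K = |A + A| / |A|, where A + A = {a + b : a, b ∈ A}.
K = |A + A| / |A| = 18/6 = 3

Enumerate A + A = {a + b : a, b ∈ A}. With |A| = 6, there are |A|^2 = 36 ordered sum pairs; collecting distinct values, A + A = {-26, -20, -17, -14, -11, -10, -8, -4, -2, -1, 1, 6, 7, 8, 10, 17, 19, 28}, so |A + A| = 18. Thus K = 18/6 = 3. For comparison, the minimum possible |A + A| over all 6-element sets is 2·6 − 1 = 11 (so min K = 11/6), attained only by arithmetic progressions.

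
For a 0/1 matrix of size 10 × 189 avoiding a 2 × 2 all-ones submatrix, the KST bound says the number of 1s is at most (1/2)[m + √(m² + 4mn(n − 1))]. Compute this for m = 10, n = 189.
z(10, 189; 2, 2) ≤ (1/2)[10 + √(10² + 4·10·189·188)] = (1/2)[10 + √1421380] = 601.1082

Kővári–Sós–Turán: let r_1, ..., r_10 be the row sums and z = Σ r_i the total number of 1s. Each pair of columns can share at most one row with both entries 1 (else a 2×2 all-ones block appears), so Σ_i C(r_i, 2) ≤ C(189, 2) = 17766. By convexity Σ_i C(r_i, 2) ≥ 10·C(z/10, 2) = z(z − 10)/(2·10), giving z² − 10z − 10·189·188 ≤ 0 and hence z ≤ (1/2)[10 + √(100 + 4·355320)] = (1/2)[10 + √1421380] ≈ (1/2)(10 + 1192.2164) = 601.1082.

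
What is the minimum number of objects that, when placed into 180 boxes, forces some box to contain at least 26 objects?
n = (26 − 1)·180 + 1 = 4501

By the generalised pigeonhole principle, to guarantee some box contains ≥ r objects we need more than (r − 1) · k objects total. Threshold: n = (r − 1) · k + 1. With r = 26 and k = 180: n = 25 · 180 + 1 = 4500 + 1 = 4501. For n = 4500 = 25 · 180, we can put exactly 25 objects in every box, avoiding 26 in any single one — so 4501 is tight.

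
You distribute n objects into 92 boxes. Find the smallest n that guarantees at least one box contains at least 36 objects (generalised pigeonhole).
n = (36 − 1)·92 + 1 = 3221

By the generalised pigeonhole principle, to guarantee some box contains ≥ r objects we need more than (r − 1) · k objects total. Threshold: n = (r − 1) · k + 1. With r = 36 and k = 92: n = 35 · 92 + 1 = 3220 + 1 = 3221. For n = 3220 = 35 · 92, we can put exactly 35 objects in every box, avoiding 36 in any single one — so 3221 is tight.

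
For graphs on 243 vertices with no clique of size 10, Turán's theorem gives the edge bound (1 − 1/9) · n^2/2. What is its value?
Turán density bound = (8/9) · 243^2/2 = 26244

Turán's theorem: ex(n, K_{r+1}) is achieved by the complete r-partite Turán graph T(n, r) with parts as balanced as possible, and is at most (1 − 1/r) · n^2/2. For r = 9, n = 243: the density bound is (8/9) · 59049/2 = 26244. Since 9 ∣ 243, the Turán graph T(243, 9) has parts of equal size 27, and its edge count e(T(243, 9)) = 26244 attains the density bound exactly.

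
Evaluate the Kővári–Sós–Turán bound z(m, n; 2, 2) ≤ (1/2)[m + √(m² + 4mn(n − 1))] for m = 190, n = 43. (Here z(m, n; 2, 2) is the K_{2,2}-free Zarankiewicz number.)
z(190, 43; 2, 2) ≤ (1/2)[190 + √(190² + 4·190·43·42)] = (1/2)[190 + √1408660] = 688.4349

Kővári–Sós–Turán: let r_1, ..., r_190 be the row sums and z = Σ r_i the total number of 1s. Each pair of columns can share at most one row with both entries 1 (else a 2×2 all-ones block appears), so Σ_i C(r_i, 2) ≤ C(43, 2) = 903. By convexity Σ_i C(r_i, 2) ≥ 190·C(z/190, 2) = z(z − 190)/(2·190), giving z² − 190z − 190·43·42 ≤ 0 and hence z ≤ (1/2)[190 + √(36100 + 4·343140)] = (1/2)[190 + √1408660] ≈ (1/2)(190 + 1186.8698) = 688.4349.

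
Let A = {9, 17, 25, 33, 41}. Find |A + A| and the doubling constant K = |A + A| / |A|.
K = |A + A| / |A| = 9/5

Enumerate A + A = {a + b : a, b ∈ A}. With |A| = 5, there are |A|^2 = 25 ordered sum pairs; collecting distinct values, A + A = {18, 26, 34, 42, 50, 58, 66, 74, 82}, so |A + A| = 9. Thus K = 9/5. Here |A + A| = 2|A| − 1 = 9, the minimum possible — so K = 9/5 is minimal, which holds iff A is an arithmetic progression.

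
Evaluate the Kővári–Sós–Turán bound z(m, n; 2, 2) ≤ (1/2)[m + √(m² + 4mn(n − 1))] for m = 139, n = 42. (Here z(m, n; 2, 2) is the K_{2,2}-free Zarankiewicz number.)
z(139, 42; 2, 2) ≤ (1/2)[139 + √(139² + 4·139·42·41)] = (1/2)[139 + √976753] = 563.6541

Kővári–Sós–Turán: let r_1, ..., r_139 be the row sums and z = Σ r_i the total number of 1s. Each pair of columns can share at most one row with both entries 1 (else a 2×2 all-ones block appears), so Σ_i C(r_i, 2) ≤ C(42, 2) = 861. By convexity Σ_i C(r_i, 2) ≥ 139·C(z/139, 2) = z(z − 139)/(2·139), giving z² − 139z − 139·42·41 ≤ 0 and hence z ≤ (1/2)[139 + √(19321 + 4·239358)] = (1/2)[139 + √976753] ≈ (1/2)(139 + 988.3082) = 563.6541.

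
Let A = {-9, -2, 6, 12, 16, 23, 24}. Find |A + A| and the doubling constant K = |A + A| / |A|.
K = |A + A| / |A| = 26/7

Enumerate A + A = {a + b : a, b ∈ A}. With |A| = 7, there are |A|^2 = 49 ordered sum pairs; collecting distinct values, A + A = {-18, -11, -4, -3, 3, 4, 7, 10, 12, 14, 15, 18, 21, 22, 24, 28, 29, 30, 32, 35, 36, 39, 40, 46, 47, 48}, so |A + A| = 26. Thus K = 26/7. For comparison, the minimum possible |A + A| over all 7-element sets is 2·7 − 1 = 13 (so min K = 13/7), attained only by arithmetic progressions.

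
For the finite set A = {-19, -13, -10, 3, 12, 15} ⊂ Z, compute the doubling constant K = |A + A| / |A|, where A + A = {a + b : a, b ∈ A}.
K = |A + A| / |A| = 19/6

Enumerate A + A = {a + b : a, b ∈ A}. With |A| = 6, there are |A|^2 = 36 ordered sum pairs; collecting distinct values, A + A = {-38, -32, -29, -26, -23, -20, -16, -10, -7, -4, -1, 2, 5, 6, 15, 18, 24, 27, 30}, so |A + A| = 19. Thus K = 19/6. For comparison, the minimum possible |A + A| over all 6-element sets is 2·6 − 1 = 11 (so min K = 11/6), attained only by arithmetic progressions.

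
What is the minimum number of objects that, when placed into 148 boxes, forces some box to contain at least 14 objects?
n = (14 − 1)·148 + 1 = 1925

By the generalised pigeonhole principle, to guarantee some box contains ≥ r objects we need more than (r − 1) · k objects total. Threshold: n = (r − 1) · k + 1. With r = 14 and k = 148: n = 13 · 148 + 1 = 1924 + 1 = 1925. For n = 1924 = 13 · 148, we can put exactly 13 objects in every box, avoiding 14 in any single one — so 1925 is tight.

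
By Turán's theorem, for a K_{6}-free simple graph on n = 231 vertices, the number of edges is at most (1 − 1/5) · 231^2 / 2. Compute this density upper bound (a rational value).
Turán density bound = (4/5) · 231^2/2 = 106722/5 ≈ 21344.4

Turán's theorem: ex(n, K_{r+1}) is achieved by the complete r-partite Turán graph T(n, r) with parts as balanced as possible, and is at most (1 − 1/r) · n^2/2. For r = 5, n = 231: the density bound is (4/5) · 53361/2 = 106722/5 ≈ 21344.4. The integer-valued extremum is e(T(231, 5)) = 21344, which is strictly less than the density bound 106722/5 since 5 ∤ 231 (the parts of T(231, 5) cannot all be equal).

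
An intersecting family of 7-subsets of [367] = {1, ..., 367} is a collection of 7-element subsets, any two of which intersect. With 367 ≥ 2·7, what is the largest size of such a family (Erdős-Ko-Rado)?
max |F| = C(366, 6) = 3203798801203

The Erdős-Ko-Rado theorem states: for n ≥ 2k, an intersecting family of k-subsets of an n-element set has size at most C(n − 1, k − 1), with equality for 'star' families {A ⊆ [n] : |A| = k, i ∈ A} (fix an element i). For n = 367, k = 7: C(366, 6) = 3203798801203.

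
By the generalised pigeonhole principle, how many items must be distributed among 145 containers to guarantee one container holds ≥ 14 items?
n = (14 − 1)·145 + 1 = 1886

By the generalised pigeonhole principle, to guarantee some box contains ≥ r objects we need more than (r − 1) · k objects total. Threshold: n = (r − 1) · k + 1. With r = 14 and k = 145: n = 13 · 145 + 1 = 1885 + 1 = 1886. For n = 1885 = 13 · 145, we can put exactly 13 objects in every box, avoiding 14 in any single one — so 1886 is tight.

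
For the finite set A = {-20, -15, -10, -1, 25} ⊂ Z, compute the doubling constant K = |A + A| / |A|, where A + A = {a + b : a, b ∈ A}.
K = |A + A| / |A| = 14/5

Enumerate A + A = {a + b : a, b ∈ A}. With |A| = 5, there are |A|^2 = 25 ordered sum pairs; collecting distinct values, A + A = {-40, -35, -30, -25, -21, -20, -16, -11, -2, 5, 10, 15, 24, 50}, so |A + A| = 14. Thus K = 14/5. For comparison, the minimum possible |A + A| over all 5-element sets is 2·5 − 1 = 9 (so min K = 9/5), attained only by arithmetic progressions.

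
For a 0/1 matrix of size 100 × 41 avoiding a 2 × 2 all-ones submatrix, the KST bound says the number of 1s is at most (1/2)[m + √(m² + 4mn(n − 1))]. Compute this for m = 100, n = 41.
z(100, 41; 2, 2) ≤ (1/2)[100 + √(100² + 4·100·41·40)] = (1/2)[100 + √666000] = 458.0441

Kővári–Sós–Turán: let r_1, ..., r_100 be the row sums and z = Σ r_i the total number of 1s. Each pair of columns can share at most one row with both entries 1 (else a 2×2 all-ones block appears), so Σ_i C(r_i, 2) ≤ C(41, 2) = 820. By convexity Σ_i C(r_i, 2) ≥ 100·C(z/100, 2) = z(z − 100)/(2·100), giving z² − 100z − 100·41·40 ≤ 0 and hence z ≤ (1/2)[100 + √(10000 + 4·164000)] = (1/2)[100 + √666000] ≈ (1/2)(100 + 816.0882) = 458.0441.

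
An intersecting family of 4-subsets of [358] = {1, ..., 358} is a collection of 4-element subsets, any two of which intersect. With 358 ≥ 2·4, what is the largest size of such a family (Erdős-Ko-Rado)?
max |F| = C(357, 3) = 7519610

Erdős-Ko-Rado (1961): when n ≥ 2k, max |F| = C(n−1, k−1). The bound is attained by the star {A : i ∈ A} for any fixed i ∈ [n]. Here C(358−1, 4−1) = C(357, 3) = 7519610.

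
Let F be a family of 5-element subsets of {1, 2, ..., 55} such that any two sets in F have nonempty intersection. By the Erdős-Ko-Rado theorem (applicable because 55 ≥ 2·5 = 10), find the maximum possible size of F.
max |F| = C(54, 4) = 316251

Erdős-Ko-Rado (1961): when n ≥ 2k, max |F| = C(n−1, k−1). The bound is attained by the star {A : i ∈ A} for any fixed i ∈ [n]. Here C(55−1, 5−1) = C(54, 4) = 316251.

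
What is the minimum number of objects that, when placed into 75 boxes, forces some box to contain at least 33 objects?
n = (33 − 1)·75 + 1 = 2401

By the generalised pigeonhole principle, to guarantee some box contains ≥ r objects we need more than (r − 1) · k objects total. Threshold: n = (r − 1) · k + 1. With r = 33 and k = 75: n = 32 · 75 + 1 = 2400 + 1 = 2401. For n = 2400 = 32 · 75, we can put exactly 32 objects in every box, avoiding 33 in any single one — so 2401 is tight.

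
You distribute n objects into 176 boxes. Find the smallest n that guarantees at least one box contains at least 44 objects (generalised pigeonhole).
n = (44 − 1)·176 + 1 = 7569

By the generalised pigeonhole principle, to guarantee some box contains ≥ r objects we need more than (r − 1) · k objects total. Threshold: n = (r − 1) · k + 1. With r = 44 and k = 176: n = 43 · 176 + 1 = 7568 + 1 = 7569. For n = 7568 = 43 · 176, we can put exactly 43 objects in every box, avoiding 44 in any single one — so 7569 is tight.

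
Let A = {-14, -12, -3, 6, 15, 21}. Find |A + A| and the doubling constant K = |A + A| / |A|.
K = |A + A| / |A| = 18/6 = 3

Enumerate A + A = {a + b : a, b ∈ A}. With |A| = 6, there are |A|^2 = 36 ordered sum pairs; collecting distinct values, A + A = {-28, -26, -24, -17, -15, -8, -6, 1, 3, 7, 9, 12, 18, 21, 27, 30, 36, 42}, so |A + A| = 18. Thus K = 18/6 = 3. For comparison, the minimum possible |A + A| over all 6-element sets is 2·6 − 1 = 11 (so min K = 11/6), attained only by arithmetic progressions.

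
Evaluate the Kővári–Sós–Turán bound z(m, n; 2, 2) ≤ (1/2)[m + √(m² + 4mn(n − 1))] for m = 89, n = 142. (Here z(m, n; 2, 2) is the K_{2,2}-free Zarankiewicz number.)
z(89, 142; 2, 2) ≤ (1/2)[89 + √(89² + 4·89·142·141)] = (1/2)[89 + √7135753] = 1380.1415

Kővári–Sós–Turán: let r_1, ..., r_89 be the row sums and z = Σ r_i the total number of 1s. Each pair of columns can share at most one row with both entries 1 (else a 2×2 all-ones block appears), so Σ_i C(r_i, 2) ≤ C(142, 2) = 10011. By convexity Σ_i C(r_i, 2) ≥ 89·C(z/89, 2) = z(z − 89)/(2·89), giving z² − 89z − 89·142·141 ≤ 0 and hence z ≤ (1/2)[89 + √(7921 + 4·1781958)] = (1/2)[89 + √7135753] ≈ (1/2)(89 + 2671.283) = 1380.1415.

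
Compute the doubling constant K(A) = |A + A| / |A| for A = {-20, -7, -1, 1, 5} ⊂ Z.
K = |A + A| / |A| = 14/5

Enumerate A + A = {a + b : a, b ∈ A}. With |A| = 5, there are |A|^2 = 25 ordered sum pairs; collecting distinct values, A + A = {-40, -27, -21, -19, -15, -14, -8, -6, -2, 0, 2, 4, 6, 10}, so |A + A| = 14. Thus K = 14/5. For comparison, the minimum possible |A + A| over all 5-element sets is 2·5 − 1 = 9 (so min K = 9/5), attained only by arithmetic progressions.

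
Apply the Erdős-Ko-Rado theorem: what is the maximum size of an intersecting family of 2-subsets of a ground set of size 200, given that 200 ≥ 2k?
max |F| = C(199, 1) = 199

Erdős-Ko-Rado (1961): when n ≥ 2k, max |F| = C(n−1, k−1). The bound is attained by the star {A : i ∈ A} for any fixed i ∈ [n]. Here C(200−1, 2−1) = C(199, 1) = 199.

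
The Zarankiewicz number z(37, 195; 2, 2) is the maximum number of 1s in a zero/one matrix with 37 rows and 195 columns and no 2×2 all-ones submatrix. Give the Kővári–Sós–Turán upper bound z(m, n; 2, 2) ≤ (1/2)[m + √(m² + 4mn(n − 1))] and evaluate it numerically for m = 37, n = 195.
z(37, 195; 2, 2) ≤ (1/2)[37 + √(37² + 4·37·195·194)] = (1/2)[37 + √5600209] = 1201.738

Kővári–Sós–Turán: let r_1, ..., r_37 be the row sums and z = Σ r_i the total number of 1s. Each pair of columns can share at most one row with both entries 1 (else a 2×2 all-ones block appears), so Σ_i C(r_i, 2) ≤ C(195, 2) = 18915. By convexity Σ_i C(r_i, 2) ≥ 37·C(z/37, 2) = z(z − 37)/(2·37), giving z² − 37z − 37·195·194 ≤ 0 and hence z ≤ (1/2)[37 + √(1369 + 4·1399710)] = (1/2)[37 + √5600209] ≈ (1/2)(37 + 2366.4761) = 1201.738.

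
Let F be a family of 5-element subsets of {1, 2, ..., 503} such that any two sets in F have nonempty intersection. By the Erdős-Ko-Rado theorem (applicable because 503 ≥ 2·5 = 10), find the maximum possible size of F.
max |F| = C(502, 4) = 2614572875

The Erdős-Ko-Rado theorem states: for n ≥ 2k, an intersecting family of k-subsets of an n-element set has size at most C(n − 1, k − 1), with equality for 'star' families {A ⊆ [n] : |A| = k, i ∈ A} (fix an element i). For n = 503, k = 5: C(502, 4) = 2614572875.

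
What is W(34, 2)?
W(34, 2) = 34 + 1 = 35

A 2-term AP is any pair of integers, so a monochromatic 2-AP exists iff some colour is used at least twice. With 34 colours, the colouring i ↦ i on {1, ..., 34} uses each colour once, avoiding any monochromatic pair, so W(34, 2) > 34. For {1, ..., 35}, pigeonhole forces two integers of the same colour, which form a monochromatic 2-AP. Hence W(34, 2) = 35.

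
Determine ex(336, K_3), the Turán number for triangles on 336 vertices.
ex(336, K_3) = ⌊336^2/4⌋ = 28224

Mantel (1907): a triangle-free graph on n vertices has at most ⌊n^2/4⌋ edges, with equality for the complete bipartite graph K_{⌊n/2⌋, ⌈n/2⌉}. For n = 336: ⌊336^2/4⌋ = ⌊112896/4⌋ = 28224. The extremal graph is K_{168, 168}, which has 168·168 = 28224 edges.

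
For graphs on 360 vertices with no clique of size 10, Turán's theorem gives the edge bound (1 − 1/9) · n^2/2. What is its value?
Turán density bound = (8/9) · 360^2/2 = 57600

Turán's theorem: ex(n, K_{r+1}) is achieved by the complete r-partite Turán graph T(n, r) with parts as balanced as possible, and is at most (1 − 1/r) · n^2/2. For r = 9, n = 360: the density bound is (8/9) · 129600/2 = 57600. Since 9 ∣ 360, the Turán graph T(360, 9) has parts of equal size 40, and its edge count e(T(360, 9)) = 57600 attains the density bound exactly.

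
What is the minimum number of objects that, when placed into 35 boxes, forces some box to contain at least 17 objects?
n = (17 − 1)·35 + 1 = 561

By the generalised pigeonhole principle, to guarantee some box contains ≥ r objects we need more than (r − 1) · k objects total. Threshold: n = (r − 1) · k + 1. With r = 17 and k = 35: n = 16 · 35 + 1 = 560 + 1 = 561. For n = 560 = 16 · 35, we can put exactly 16 objects in every box, avoiding 17 in any single one — so 561 is tight.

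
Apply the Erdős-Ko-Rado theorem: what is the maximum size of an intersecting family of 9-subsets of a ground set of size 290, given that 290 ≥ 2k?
max |F| = C(289, 8) = 1094501801769948

Erdős-Ko-Rado (1961): when n ≥ 2k, max |F| = C(n−1, k−1). The bound is attained by the star {A : i ∈ A} for any fixed i ∈ [n]. Here C(290−1, 9−1) = C(289, 8) = 1094501801769948.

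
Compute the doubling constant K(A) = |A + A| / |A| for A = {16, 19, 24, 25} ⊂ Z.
K = |A + A| / |A| = 10/4 = 5/2

Enumerate A + A = {a + b : a, b ∈ A}. With |A| = 4, there are |A|^2 = 16 ordered sum pairs; collecting distinct values, A + A = {32, 35, 38, 40, 41, 43, 44, 48, 49, 50}, so |A + A| = 10. Thus K = 10/4 = 5/2. For comparison, the minimum possible |A + A| over all 4-element sets is 2·4 − 1 = 7 (so min K = 7/4), attained only by arithmetic progressions.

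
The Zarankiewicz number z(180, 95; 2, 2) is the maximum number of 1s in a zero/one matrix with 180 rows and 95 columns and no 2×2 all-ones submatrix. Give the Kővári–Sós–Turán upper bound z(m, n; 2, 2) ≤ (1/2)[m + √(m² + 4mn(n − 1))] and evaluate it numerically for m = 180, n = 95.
z(180, 95; 2, 2) ≤ (1/2)[180 + √(180² + 4·180·95·94)] = (1/2)[180 + √6462000] = 1361.0232

Kővári–Sós–Turán: let r_1, ..., r_180 be the row sums and z = Σ r_i the total number of 1s. Each pair of columns can share at most one row with both entries 1 (else a 2×2 all-ones block appears), so Σ_i C(r_i, 2) ≤ C(95, 2) = 4465. By convexity Σ_i C(r_i, 2) ≥ 180·C(z/180, 2) = z(z − 180)/(2·180), giving z² − 180z − 180·95·94 ≤ 0 and hence z ≤ (1/2)[180 + √(32400 + 4·1607400)] = (1/2)[180 + √6462000] ≈ (1/2)(180 + 2542.0464) = 1361.0232.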